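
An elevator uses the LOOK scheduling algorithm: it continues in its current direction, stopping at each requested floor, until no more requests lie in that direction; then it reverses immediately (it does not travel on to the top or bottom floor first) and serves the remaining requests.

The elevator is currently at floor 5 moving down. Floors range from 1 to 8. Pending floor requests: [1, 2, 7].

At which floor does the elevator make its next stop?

Answer: 2

Derivation:
Current floor: 5, direction: down
Requests above: [7]
Requests below: [1, 2]
Moving down and requests lie below → nearest below is max([1, 2]) = 2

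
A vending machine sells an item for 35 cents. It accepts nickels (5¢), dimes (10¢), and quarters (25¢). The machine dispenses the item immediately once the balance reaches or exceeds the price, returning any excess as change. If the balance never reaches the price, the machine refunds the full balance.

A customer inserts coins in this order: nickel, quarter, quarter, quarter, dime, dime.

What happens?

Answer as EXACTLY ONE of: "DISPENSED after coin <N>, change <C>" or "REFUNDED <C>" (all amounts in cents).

Answer: DISPENSED after coin 3, change 20

Derivation:
Price: 35¢
Coin 1 (nickel, 5¢): balance = 5¢
Coin 2 (quarter, 25¢): balance = 30¢
Coin 3 (quarter, 25¢): balance = 55¢
  → balance >= price → DISPENSE, change = 55 - 35 = 20¢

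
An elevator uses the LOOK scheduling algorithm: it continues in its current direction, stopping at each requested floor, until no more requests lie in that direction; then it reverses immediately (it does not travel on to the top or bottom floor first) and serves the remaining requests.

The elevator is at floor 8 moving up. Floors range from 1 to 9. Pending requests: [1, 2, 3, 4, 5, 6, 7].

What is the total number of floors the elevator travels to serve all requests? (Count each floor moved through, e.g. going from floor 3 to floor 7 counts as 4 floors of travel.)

Answer: 7

Derivation:
Start at floor 8 moving up, LOOK stop order: [7, 6, 5, 4, 3, 2, 1]
  8 → 7: |7-8| = 1, total = 1
  7 → 6: |6-7| = 1, total = 2
  6 → 5: |5-6| = 1, total = 3
  5 → 4: |4-5| = 1, total = 4
  4 → 3: |3-4| = 1, total = 5
  3 → 2: |2-3| = 1, total = 6
  2 → 1: |1-2| = 1, total = 7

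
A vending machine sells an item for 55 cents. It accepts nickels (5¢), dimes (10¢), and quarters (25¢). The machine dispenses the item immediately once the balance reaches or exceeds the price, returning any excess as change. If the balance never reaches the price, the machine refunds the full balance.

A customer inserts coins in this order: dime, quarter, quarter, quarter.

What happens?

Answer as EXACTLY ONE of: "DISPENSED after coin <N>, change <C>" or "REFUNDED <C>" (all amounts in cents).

Answer: DISPENSED after coin 3, change 5

Derivation:
Price: 55¢
Coin 1 (dime, 10¢): balance = 10¢
Coin 2 (quarter, 25¢): balance = 35¢
Coin 3 (quarter, 25¢): balance = 60¢
  → balance >= price → DISPENSE, change = 60 - 55 = 5¢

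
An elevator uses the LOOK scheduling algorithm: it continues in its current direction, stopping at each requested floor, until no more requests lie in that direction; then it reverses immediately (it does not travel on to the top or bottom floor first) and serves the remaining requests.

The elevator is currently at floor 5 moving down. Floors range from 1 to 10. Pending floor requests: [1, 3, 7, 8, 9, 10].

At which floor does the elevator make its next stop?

Current floor: 5, direction: down
Requests above: [7, 8, 9, 10]
Requests below: [1, 3]
Moving down and requests lie below → nearest below is max([1, 3]) = 3

Answer: 3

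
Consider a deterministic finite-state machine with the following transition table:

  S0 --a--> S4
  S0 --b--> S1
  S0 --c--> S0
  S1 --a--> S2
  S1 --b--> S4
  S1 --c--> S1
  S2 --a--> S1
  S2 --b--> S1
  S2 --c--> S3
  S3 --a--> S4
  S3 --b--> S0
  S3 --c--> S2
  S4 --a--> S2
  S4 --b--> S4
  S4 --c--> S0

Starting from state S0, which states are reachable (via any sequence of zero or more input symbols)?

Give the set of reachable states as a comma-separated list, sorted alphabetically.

Answer: S0, S1, S2, S3, S4

Derivation:
BFS from S0:
  visit S0: S0--a-->S4 (new), S0--b-->S1 (new), S0--c-->S0 (seen)
  visit S4: S4--a-->S2 (new), S4--b-->S4 (seen), S4--c-->S0 (seen)
  visit S1: S1--a-->S2 (seen), S1--b-->S4 (seen), S1--c-->S1 (seen)
  visit S2: S2--a-->S1 (seen), S2--b-->S1 (seen), S2--c-->S3 (new)
  visit S3: S3--a-->S4 (seen), S3--b-->S0 (seen), S3--c-->S2 (seen)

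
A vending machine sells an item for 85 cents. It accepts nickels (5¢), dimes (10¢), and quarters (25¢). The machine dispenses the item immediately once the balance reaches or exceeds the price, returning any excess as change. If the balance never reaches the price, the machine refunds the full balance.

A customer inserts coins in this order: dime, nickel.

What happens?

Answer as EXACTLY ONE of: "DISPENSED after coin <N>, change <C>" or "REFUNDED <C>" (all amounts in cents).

Price: 85¢
Coin 1 (dime, 10¢): balance = 10¢
Coin 2 (nickel, 5¢): balance = 15¢
All coins inserted, balance 15¢ < price 85¢ → REFUND 15¢

Answer: REFUNDED 15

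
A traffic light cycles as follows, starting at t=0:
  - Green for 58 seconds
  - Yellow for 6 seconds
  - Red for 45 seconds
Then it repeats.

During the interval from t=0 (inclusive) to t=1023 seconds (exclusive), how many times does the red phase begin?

Cycle = 58+6+45 = 109s
red phase starts at t = k*109 + 64 for k=0,1,2,...
Need k*109+64 < 1023 → k < 8.798
k ∈ {0, ..., 8} → 9 starts

Answer: 9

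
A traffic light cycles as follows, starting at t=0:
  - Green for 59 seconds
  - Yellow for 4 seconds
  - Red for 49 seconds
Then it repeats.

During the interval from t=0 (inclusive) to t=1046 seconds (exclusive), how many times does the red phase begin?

Cycle = 59+4+49 = 112s
red phase starts at t = k*112 + 63 for k=0,1,2,...
Need k*112+63 < 1046 → k < 8.777
k ∈ {0, ..., 8} → 9 starts

Answer: 9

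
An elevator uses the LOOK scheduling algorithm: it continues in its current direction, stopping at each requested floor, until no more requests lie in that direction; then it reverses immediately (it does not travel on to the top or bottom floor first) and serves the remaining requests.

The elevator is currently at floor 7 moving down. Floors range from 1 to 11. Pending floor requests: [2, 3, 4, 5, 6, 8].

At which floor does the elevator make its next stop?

Current floor: 7, direction: down
Requests above: [8]
Requests below: [2, 3, 4, 5, 6]
Moving down and requests lie below → nearest below is max([2, 3, 4, 5, 6]) = 6

Answer: 6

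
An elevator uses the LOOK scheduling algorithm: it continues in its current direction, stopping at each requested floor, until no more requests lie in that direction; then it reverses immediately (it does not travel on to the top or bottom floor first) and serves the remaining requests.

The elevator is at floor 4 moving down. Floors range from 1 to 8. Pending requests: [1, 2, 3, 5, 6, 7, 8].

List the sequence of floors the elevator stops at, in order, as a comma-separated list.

Answer: 3, 2, 1, 5, 6, 7, 8

Derivation:
Current: 4, moving DOWN
Serve below first (descending): [3, 2, 1]
Then reverse, serve above (ascending): [5, 6, 7, 8]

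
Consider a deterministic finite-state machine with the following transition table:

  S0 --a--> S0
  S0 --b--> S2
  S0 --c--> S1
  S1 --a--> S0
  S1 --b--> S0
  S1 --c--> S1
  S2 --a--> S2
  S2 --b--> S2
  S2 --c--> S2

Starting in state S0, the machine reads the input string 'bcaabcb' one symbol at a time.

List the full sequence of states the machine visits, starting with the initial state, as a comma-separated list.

Answer: S0, S2, S2, S2, S2, S2, S2, S2

Derivation:
Start: S0
  read 'b': S0 --b--> S2
  read 'c': S2 --c--> S2
  read 'a': S2 --a--> S2
  read 'a': S2 --a--> S2
  read 'b': S2 --b--> S2
  read 'c': S2 --c--> S2
  read 'b': S2 --b--> S2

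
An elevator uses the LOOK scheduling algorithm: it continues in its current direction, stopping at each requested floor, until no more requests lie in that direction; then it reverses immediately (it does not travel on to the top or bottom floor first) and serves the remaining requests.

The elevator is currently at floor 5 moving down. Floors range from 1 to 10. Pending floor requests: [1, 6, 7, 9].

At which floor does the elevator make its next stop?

Answer: 1

Derivation:
Current floor: 5, direction: down
Requests above: [6, 7, 9]
Requests below: [1]
Moving down and requests lie below → nearest below is max([1]) = 1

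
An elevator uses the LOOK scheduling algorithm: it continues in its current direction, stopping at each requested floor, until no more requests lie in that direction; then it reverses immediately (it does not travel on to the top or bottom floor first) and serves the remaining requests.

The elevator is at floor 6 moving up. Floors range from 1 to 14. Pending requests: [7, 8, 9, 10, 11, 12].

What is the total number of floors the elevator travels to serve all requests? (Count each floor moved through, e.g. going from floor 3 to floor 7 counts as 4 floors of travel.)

Start at floor 6 moving up, LOOK stop order: [7, 8, 9, 10, 11, 12]
  6 → 7: |7-6| = 1, total = 1
  7 → 8: |8-7| = 1, total = 2
  8 → 9: |9-8| = 1, total = 3
  9 → 10: |10-9| = 1, total = 4
  10 → 11: |11-10| = 1, total = 5
  11 → 12: |12-11| = 1, total = 6

Answer: 6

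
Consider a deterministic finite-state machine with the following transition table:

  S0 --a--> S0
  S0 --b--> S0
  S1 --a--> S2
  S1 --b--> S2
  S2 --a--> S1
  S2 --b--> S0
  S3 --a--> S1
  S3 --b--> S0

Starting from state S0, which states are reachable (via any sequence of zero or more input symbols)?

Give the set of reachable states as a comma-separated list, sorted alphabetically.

Answer: S0

Derivation:
BFS from S0:
  visit S0: S0--a-->S0 (seen), S0--b-->S0 (seen)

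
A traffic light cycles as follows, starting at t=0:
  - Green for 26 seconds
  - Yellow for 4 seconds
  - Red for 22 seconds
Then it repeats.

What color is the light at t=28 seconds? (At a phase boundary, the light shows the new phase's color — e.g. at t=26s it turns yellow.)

Answer: yellow

Derivation:
Cycle length = 26 + 4 + 22 = 52s
t = 28, phase_t = 28 mod 52 = 28
26 <= 28 < 30 (yellow end) → YELLOW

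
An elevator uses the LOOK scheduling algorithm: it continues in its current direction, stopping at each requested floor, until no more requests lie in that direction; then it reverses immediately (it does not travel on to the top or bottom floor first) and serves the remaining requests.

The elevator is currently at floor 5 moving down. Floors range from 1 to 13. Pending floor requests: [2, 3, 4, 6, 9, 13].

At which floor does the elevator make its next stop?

Current floor: 5, direction: down
Requests above: [6, 9, 13]
Requests below: [2, 3, 4]
Moving down and requests lie below → nearest below is max([2, 3, 4]) = 4

Answer: 4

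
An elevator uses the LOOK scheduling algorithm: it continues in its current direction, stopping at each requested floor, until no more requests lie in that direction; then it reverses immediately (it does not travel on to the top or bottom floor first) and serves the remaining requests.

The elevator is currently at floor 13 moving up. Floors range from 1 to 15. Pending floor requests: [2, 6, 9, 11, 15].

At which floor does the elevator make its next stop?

Answer: 15

Derivation:
Current floor: 13, direction: up
Requests above: [15]
Requests below: [2, 6, 9, 11]
Moving up and requests lie above → nearest above is min([15]) = 15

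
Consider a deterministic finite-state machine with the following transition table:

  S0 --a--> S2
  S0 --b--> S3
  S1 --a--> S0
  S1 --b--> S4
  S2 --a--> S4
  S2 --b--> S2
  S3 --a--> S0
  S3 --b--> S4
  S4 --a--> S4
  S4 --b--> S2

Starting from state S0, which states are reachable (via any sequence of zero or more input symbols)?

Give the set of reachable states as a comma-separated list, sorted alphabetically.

BFS from S0:
  visit S0: S0--a-->S2 (new), S0--b-->S3 (new)
  visit S2: S2--a-->S4 (new), S2--b-->S2 (seen)
  visit S3: S3--a-->S0 (seen), S3--b-->S4 (seen)
  visit S4: S4--a-->S4 (seen), S4--b-->S2 (seen)

Answer: S0, S2, S3, S4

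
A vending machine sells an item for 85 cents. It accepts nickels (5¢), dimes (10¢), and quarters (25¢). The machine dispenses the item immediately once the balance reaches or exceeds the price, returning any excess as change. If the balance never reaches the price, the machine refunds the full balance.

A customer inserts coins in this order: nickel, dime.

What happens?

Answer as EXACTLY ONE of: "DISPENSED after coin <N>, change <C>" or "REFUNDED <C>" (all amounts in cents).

Answer: REFUNDED 15

Derivation:
Price: 85¢
Coin 1 (nickel, 5¢): balance = 5¢
Coin 2 (dime, 10¢): balance = 15¢
All coins inserted, balance 15¢ < price 85¢ → REFUND 15¢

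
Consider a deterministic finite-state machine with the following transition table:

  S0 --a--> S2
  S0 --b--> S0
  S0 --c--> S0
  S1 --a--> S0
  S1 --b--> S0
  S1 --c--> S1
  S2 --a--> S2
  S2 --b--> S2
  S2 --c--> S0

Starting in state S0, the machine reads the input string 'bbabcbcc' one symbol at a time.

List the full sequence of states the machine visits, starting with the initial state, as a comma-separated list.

Answer: S0, S0, S0, S2, S2, S0, S0, S0, S0

Derivation:
Start: S0
  read 'b': S0 --b--> S0
  read 'b': S0 --b--> S0
  read 'a': S0 --a--> S2
  read 'b': S2 --b--> S2
  read 'c': S2 --c--> S0
  read 'b': S0 --b--> S0
  read 'c': S0 --c--> S0
  read 'c': S0 --c--> S0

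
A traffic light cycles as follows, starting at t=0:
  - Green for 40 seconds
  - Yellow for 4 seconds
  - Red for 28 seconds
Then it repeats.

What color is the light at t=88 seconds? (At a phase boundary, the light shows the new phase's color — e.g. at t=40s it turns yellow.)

Cycle length = 40 + 4 + 28 = 72s
t = 88, phase_t = 88 mod 72 = 16
16 < 40 (green end) → GREEN

Answer: green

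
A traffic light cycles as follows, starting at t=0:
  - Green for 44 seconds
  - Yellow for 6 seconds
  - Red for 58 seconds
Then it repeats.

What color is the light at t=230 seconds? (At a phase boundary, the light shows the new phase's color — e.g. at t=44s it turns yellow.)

Answer: green

Derivation:
Cycle length = 44 + 6 + 58 = 108s
t = 230, phase_t = 230 mod 108 = 14
14 < 44 (green end) → GREEN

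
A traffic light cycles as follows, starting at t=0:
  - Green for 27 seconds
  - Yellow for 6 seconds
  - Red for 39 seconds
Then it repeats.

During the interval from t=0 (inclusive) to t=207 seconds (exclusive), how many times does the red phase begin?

Cycle = 27+6+39 = 72s
red phase starts at t = k*72 + 33 for k=0,1,2,...
Need k*72+33 < 207 → k < 2.417
k ∈ {0, ..., 2} → 3 starts

Answer: 3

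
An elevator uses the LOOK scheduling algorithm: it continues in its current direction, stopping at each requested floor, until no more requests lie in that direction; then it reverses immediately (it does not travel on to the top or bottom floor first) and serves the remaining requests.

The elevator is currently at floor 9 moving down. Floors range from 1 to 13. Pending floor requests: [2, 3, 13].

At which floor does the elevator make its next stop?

Current floor: 9, direction: down
Requests above: [13]
Requests below: [2, 3]
Moving down and requests lie below → nearest below is max([2, 3]) = 3

Answer: 3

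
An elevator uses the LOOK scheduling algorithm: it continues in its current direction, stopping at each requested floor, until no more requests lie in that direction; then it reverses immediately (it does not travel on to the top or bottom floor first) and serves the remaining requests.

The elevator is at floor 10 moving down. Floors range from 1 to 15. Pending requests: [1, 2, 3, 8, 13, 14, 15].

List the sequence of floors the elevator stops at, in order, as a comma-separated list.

Answer: 8, 3, 2, 1, 13, 14, 15

Derivation:
Current: 10, moving DOWN
Serve below first (descending): [8, 3, 2, 1]
Then reverse, serve above (ascending): [13, 14, 15]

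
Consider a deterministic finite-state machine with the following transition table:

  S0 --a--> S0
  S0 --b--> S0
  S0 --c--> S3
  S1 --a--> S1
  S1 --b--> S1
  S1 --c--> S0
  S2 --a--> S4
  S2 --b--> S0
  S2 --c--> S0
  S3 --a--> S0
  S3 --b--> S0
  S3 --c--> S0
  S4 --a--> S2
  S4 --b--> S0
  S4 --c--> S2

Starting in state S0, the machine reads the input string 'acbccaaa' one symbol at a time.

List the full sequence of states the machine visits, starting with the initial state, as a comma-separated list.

Start: S0
  read 'a': S0 --a--> S0
  read 'c': S0 --c--> S3
  read 'b': S3 --b--> S0
  read 'c': S0 --c--> S3
  read 'c': S3 --c--> S0
  read 'a': S0 --a--> S0
  read 'a': S0 --a--> S0
  read 'a': S0 --a--> S0

Answer: S0, S0, S3, S0, S3, S0, S0, S0, S0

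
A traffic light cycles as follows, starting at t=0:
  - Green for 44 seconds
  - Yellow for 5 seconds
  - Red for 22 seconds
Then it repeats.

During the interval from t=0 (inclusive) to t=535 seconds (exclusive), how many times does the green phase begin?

Cycle = 44+5+22 = 71s
green phase starts at t = k*71 + 0 for k=0,1,2,...
Need k*71+0 < 535 → k < 7.535
k ∈ {0, ..., 7} → 8 starts

Answer: 8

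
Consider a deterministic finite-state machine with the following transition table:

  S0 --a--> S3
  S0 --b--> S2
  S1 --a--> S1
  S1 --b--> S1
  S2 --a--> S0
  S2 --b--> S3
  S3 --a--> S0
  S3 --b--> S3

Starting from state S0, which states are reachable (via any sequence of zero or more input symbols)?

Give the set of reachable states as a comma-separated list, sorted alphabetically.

BFS from S0:
  visit S0: S0--a-->S3 (new), S0--b-->S2 (new)
  visit S3: S3--a-->S0 (seen), S3--b-->S3 (seen)
  visit S2: S2--a-->S0 (seen), S2--b-->S3 (seen)

Answer: S0, S2, S3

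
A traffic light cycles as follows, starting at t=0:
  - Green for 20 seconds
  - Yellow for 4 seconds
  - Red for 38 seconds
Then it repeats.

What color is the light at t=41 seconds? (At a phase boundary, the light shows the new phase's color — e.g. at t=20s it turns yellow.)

Cycle length = 20 + 4 + 38 = 62s
t = 41, phase_t = 41 mod 62 = 41
41 >= 24 → RED

Answer: red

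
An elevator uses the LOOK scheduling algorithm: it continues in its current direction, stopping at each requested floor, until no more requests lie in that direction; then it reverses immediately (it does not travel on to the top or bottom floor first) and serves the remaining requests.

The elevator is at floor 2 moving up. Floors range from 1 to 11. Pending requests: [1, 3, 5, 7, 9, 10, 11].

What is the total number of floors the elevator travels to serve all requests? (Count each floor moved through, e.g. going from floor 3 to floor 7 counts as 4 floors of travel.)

Answer: 19

Derivation:
Start at floor 2 moving up, LOOK stop order: [3, 5, 7, 9, 10, 11, 1]
  2 → 3: |3-2| = 1, total = 1
  3 → 5: |5-3| = 2, total = 3
  5 → 7: |7-5| = 2, total = 5
  7 → 9: |9-7| = 2, total = 7
  9 → 10: |10-9| = 1, total = 8
  10 → 11: |11-10| = 1, total = 9
  11 → 1: |1-11| = 10, total = 19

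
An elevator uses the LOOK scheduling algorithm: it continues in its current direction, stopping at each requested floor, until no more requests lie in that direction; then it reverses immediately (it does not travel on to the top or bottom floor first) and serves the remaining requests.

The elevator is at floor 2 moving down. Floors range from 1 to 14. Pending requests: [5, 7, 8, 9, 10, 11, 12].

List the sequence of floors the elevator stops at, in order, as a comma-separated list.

Current: 2, moving DOWN
Serve below first (descending): []
Then reverse, serve above (ascending): [5, 7, 8, 9, 10, 11, 12]

Answer: 5, 7, 8, 9, 10, 11, 12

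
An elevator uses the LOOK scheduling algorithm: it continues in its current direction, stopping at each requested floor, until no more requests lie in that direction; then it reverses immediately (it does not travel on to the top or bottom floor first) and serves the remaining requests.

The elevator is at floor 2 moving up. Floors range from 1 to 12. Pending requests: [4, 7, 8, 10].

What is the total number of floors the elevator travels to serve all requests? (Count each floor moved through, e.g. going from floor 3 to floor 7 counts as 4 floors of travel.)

Answer: 8

Derivation:
Start at floor 2 moving up, LOOK stop order: [4, 7, 8, 10]
  2 → 4: |4-2| = 2, total = 2
  4 → 7: |7-4| = 3, total = 5
  7 → 8: |8-7| = 1, total = 6
  8 → 10: |10-8| = 2, total = 8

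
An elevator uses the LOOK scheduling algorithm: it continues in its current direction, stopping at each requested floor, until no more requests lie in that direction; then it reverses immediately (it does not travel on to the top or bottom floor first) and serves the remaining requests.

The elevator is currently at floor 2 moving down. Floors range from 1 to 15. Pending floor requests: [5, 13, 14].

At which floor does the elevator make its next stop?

Answer: 5

Derivation:
Current floor: 2, direction: down
Requests above: [5, 13, 14]
Requests below: []
Moving down but no requests below → reverse; nearest above is min([5, 13, 14]) = 5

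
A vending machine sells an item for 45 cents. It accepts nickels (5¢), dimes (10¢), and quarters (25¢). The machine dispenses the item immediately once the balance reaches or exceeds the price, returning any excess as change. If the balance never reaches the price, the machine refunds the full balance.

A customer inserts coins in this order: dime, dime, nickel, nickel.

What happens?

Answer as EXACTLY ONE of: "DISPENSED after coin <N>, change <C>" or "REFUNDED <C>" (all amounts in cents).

Answer: REFUNDED 30

Derivation:
Price: 45¢
Coin 1 (dime, 10¢): balance = 10¢
Coin 2 (dime, 10¢): balance = 20¢
Coin 3 (nickel, 5¢): balance = 25¢
Coin 4 (nickel, 5¢): balance = 30¢
All coins inserted, balance 30¢ < price 45¢ → REFUND 30¢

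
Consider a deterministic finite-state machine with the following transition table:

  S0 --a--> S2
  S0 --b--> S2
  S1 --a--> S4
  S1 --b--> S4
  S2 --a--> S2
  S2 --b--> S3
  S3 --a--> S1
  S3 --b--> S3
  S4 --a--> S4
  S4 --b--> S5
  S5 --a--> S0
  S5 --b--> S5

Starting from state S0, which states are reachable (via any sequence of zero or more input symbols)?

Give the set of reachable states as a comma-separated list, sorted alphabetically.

BFS from S0:
  visit S0: S0--a-->S2 (new), S0--b-->S2 (seen)
  visit S2: S2--a-->S2 (seen), S2--b-->S3 (new)
  visit S3: S3--a-->S1 (new), S3--b-->S3 (seen)
  visit S1: S1--a-->S4 (new), S1--b-->S4 (seen)
  visit S4: S4--a-->S4 (seen), S4--b-->S5 (new)
  visit S5: S5--a-->S0 (seen), S5--b-->S5 (seen)

Answer: S0, S1, S2, S3, S4, S5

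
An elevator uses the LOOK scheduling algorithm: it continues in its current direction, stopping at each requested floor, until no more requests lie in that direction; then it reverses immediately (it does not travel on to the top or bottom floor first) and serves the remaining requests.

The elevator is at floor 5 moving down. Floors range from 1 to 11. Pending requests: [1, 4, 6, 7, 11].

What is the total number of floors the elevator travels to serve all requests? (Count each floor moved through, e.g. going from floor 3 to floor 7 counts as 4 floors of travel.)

Start at floor 5 moving down, LOOK stop order: [4, 1, 6, 7, 11]
  5 → 4: |4-5| = 1, total = 1
  4 → 1: |1-4| = 3, total = 4
  1 → 6: |6-1| = 5, total = 9
  6 → 7: |7-6| = 1, total = 10
  7 → 11: |11-7| = 4, total = 14

Answer: 14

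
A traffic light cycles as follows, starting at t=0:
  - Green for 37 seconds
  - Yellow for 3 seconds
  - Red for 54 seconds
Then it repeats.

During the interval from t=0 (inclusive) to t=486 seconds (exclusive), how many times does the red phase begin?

Answer: 5

Derivation:
Cycle = 37+3+54 = 94s
red phase starts at t = k*94 + 40 for k=0,1,2,...
Need k*94+40 < 486 → k < 4.745
k ∈ {0, ..., 4} → 5 starts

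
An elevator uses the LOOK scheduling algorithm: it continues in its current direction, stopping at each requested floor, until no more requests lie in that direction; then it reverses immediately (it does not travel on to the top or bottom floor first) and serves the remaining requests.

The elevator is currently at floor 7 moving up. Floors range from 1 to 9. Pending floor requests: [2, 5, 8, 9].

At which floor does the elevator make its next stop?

Answer: 8

Derivation:
Current floor: 7, direction: up
Requests above: [8, 9]
Requests below: [2, 5]
Moving up and requests lie above → nearest above is min([8, 9]) = 8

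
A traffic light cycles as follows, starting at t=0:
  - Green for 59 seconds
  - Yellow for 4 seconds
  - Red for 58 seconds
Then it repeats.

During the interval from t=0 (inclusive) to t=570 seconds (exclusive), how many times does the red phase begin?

Answer: 5

Derivation:
Cycle = 59+4+58 = 121s
red phase starts at t = k*121 + 63 for k=0,1,2,...
Need k*121+63 < 570 → k < 4.190
k ∈ {0, ..., 4} → 5 starts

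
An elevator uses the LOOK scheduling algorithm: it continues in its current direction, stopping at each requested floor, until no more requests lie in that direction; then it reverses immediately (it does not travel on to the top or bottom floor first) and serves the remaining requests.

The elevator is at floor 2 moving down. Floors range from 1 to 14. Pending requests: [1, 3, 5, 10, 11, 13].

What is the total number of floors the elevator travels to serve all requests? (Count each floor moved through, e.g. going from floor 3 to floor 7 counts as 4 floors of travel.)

Start at floor 2 moving down, LOOK stop order: [1, 3, 5, 10, 11, 13]
  2 → 1: |1-2| = 1, total = 1
  1 → 3: |3-1| = 2, total = 3
  3 → 5: |5-3| = 2, total = 5
  5 → 10: |10-5| = 5, total = 10
  10 → 11: |11-10| = 1, total = 11
  11 → 13: |13-11| = 2, total = 13

Answer: 13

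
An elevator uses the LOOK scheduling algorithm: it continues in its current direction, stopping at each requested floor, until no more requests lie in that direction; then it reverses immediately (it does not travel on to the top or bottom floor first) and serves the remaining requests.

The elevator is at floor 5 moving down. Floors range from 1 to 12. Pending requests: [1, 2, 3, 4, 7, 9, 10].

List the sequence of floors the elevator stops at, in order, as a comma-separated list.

Answer: 4, 3, 2, 1, 7, 9, 10

Derivation:
Current: 5, moving DOWN
Serve below first (descending): [4, 3, 2, 1]
Then reverse, serve above (ascending): [7, 9, 10]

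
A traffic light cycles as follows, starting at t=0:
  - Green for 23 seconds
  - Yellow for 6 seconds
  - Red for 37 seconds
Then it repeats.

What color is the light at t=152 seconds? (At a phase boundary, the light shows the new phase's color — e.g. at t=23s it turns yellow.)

Cycle length = 23 + 6 + 37 = 66s
t = 152, phase_t = 152 mod 66 = 20
20 < 23 (green end) → GREEN

Answer: green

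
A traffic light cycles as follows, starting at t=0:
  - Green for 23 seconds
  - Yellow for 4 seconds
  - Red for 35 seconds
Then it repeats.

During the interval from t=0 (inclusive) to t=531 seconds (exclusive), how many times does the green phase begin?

Cycle = 23+4+35 = 62s
green phase starts at t = k*62 + 0 for k=0,1,2,...
Need k*62+0 < 531 → k < 8.565
k ∈ {0, ..., 8} → 9 starts

Answer: 9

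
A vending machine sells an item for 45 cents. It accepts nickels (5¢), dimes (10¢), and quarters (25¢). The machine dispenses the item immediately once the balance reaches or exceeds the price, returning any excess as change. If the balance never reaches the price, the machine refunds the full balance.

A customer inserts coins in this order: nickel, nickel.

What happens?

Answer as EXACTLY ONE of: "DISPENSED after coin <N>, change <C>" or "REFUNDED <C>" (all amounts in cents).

Answer: REFUNDED 10

Derivation:
Price: 45¢
Coin 1 (nickel, 5¢): balance = 5¢
Coin 2 (nickel, 5¢): balance = 10¢
All coins inserted, balance 10¢ < price 45¢ → REFUND 10¢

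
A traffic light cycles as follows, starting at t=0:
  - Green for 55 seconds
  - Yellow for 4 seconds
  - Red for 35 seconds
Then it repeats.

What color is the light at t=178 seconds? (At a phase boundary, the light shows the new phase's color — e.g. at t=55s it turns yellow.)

Cycle length = 55 + 4 + 35 = 94s
t = 178, phase_t = 178 mod 94 = 84
84 >= 59 → RED

Answer: red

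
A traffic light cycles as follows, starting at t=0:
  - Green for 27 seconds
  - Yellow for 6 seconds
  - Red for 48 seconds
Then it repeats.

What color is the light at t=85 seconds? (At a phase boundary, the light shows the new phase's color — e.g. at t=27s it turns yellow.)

Answer: green

Derivation:
Cycle length = 27 + 6 + 48 = 81s
t = 85, phase_t = 85 mod 81 = 4
4 < 27 (green end) → GREEN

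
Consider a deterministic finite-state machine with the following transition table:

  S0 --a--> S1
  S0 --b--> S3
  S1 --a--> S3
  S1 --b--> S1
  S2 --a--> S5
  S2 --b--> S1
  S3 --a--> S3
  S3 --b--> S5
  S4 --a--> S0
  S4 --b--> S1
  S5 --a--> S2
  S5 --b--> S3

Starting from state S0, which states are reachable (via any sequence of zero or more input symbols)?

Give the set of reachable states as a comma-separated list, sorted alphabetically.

Answer: S0, S1, S2, S3, S5

Derivation:
BFS from S0:
  visit S0: S0--a-->S1 (new), S0--b-->S3 (new)
  visit S1: S1--a-->S3 (seen), S1--b-->S1 (seen)
  visit S3: S3--a-->S3 (seen), S3--b-->S5 (new)
  visit S5: S5--a-->S2 (new), S5--b-->S3 (seen)
  visit S2: S2--a-->S5 (seen), S2--b-->S1 (seen)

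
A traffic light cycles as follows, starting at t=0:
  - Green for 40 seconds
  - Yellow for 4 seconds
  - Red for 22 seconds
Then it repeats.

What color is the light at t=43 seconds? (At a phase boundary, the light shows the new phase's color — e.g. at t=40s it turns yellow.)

Answer: yellow

Derivation:
Cycle length = 40 + 4 + 22 = 66s
t = 43, phase_t = 43 mod 66 = 43
40 <= 43 < 44 (yellow end) → YELLOW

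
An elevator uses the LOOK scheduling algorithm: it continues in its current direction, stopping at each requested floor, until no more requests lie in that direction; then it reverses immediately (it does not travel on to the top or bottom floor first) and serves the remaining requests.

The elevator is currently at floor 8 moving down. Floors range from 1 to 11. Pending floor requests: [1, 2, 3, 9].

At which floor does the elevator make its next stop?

Current floor: 8, direction: down
Requests above: [9]
Requests below: [1, 2, 3]
Moving down and requests lie below → nearest below is max([1, 2, 3]) = 3

Answer: 3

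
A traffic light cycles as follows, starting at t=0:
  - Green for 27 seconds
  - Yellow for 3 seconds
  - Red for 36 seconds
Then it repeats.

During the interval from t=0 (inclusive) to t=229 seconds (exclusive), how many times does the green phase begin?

Cycle = 27+3+36 = 66s
green phase starts at t = k*66 + 0 for k=0,1,2,...
Need k*66+0 < 229 → k < 3.470
k ∈ {0, ..., 3} → 4 starts

Answer: 4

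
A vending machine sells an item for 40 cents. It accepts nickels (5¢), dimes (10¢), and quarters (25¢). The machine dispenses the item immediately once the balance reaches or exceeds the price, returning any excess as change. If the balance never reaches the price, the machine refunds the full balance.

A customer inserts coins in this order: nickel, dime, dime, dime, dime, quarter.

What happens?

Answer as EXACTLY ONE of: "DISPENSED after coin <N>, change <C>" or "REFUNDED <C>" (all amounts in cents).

Answer: DISPENSED after coin 5, change 5

Derivation:
Price: 40¢
Coin 1 (nickel, 5¢): balance = 5¢
Coin 2 (dime, 10¢): balance = 15¢
Coin 3 (dime, 10¢): balance = 25¢
Coin 4 (dime, 10¢): balance = 35¢
Coin 5 (dime, 10¢): balance = 45¢
  → balance >= price → DISPENSE, change = 45 - 40 = 5¢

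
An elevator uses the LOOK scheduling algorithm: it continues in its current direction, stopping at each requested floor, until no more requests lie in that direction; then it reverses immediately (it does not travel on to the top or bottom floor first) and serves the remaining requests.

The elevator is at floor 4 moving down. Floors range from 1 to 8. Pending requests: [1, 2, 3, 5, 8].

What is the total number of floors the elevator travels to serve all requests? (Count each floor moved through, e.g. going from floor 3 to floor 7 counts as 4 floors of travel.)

Answer: 10

Derivation:
Start at floor 4 moving down, LOOK stop order: [3, 2, 1, 5, 8]
  4 → 3: |3-4| = 1, total = 1
  3 → 2: |2-3| = 1, total = 2
  2 → 1: |1-2| = 1, total = 3
  1 → 5: |5-1| = 4, total = 7
  5 → 8: |8-5| = 3, total = 10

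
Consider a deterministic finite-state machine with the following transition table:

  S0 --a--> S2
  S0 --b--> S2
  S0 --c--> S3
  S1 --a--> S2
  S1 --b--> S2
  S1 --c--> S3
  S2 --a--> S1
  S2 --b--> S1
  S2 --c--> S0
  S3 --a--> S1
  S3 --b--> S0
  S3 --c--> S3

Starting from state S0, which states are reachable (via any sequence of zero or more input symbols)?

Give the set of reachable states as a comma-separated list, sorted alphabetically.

BFS from S0:
  visit S0: S0--a-->S2 (new), S0--b-->S2 (seen), S0--c-->S3 (new)
  visit S2: S2--a-->S1 (new), S2--b-->S1 (seen), S2--c-->S0 (seen)
  visit S3: S3--a-->S1 (seen), S3--b-->S0 (seen), S3--c-->S3 (seen)
  visit S1: S1--a-->S2 (seen), S1--b-->S2 (seen), S1--c-->S3 (seen)

Answer: S0, S1, S2, S3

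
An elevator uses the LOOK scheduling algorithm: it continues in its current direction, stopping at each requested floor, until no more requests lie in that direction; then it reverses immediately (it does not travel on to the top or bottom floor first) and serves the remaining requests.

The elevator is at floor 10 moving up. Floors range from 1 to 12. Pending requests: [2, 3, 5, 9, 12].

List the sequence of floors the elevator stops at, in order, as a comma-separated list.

Current: 10, moving UP
Serve above first (ascending): [12]
Then reverse, serve below (descending): [9, 5, 3, 2]

Answer: 12, 9, 5, 3, 2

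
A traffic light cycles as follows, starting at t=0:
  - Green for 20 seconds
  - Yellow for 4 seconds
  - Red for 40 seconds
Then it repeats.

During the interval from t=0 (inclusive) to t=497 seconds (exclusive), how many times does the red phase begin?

Cycle = 20+4+40 = 64s
red phase starts at t = k*64 + 24 for k=0,1,2,...
Need k*64+24 < 497 → k < 7.391
k ∈ {0, ..., 7} → 8 starts

Answer: 8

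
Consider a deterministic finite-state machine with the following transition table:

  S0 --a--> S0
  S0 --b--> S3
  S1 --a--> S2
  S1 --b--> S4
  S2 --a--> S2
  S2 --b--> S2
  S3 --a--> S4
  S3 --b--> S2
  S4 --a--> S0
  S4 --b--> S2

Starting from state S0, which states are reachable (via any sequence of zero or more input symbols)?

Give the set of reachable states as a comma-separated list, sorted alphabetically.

Answer: S0, S2, S3, S4

Derivation:
BFS from S0:
  visit S0: S0--a-->S0 (seen), S0--b-->S3 (new)
  visit S3: S3--a-->S4 (new), S3--b-->S2 (new)
  visit S4: S4--a-->S0 (seen), S4--b-->S2 (seen)
  visit S2: S2--a-->S2 (seen), S2--b-->S2 (seen)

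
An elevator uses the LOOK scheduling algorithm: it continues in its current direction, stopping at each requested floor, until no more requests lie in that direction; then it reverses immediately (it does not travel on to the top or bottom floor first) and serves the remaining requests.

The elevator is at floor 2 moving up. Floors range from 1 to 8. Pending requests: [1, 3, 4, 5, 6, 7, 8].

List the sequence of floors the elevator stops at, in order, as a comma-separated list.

Current: 2, moving UP
Serve above first (ascending): [3, 4, 5, 6, 7, 8]
Then reverse, serve below (descending): [1]

Answer: 3, 4, 5, 6, 7, 8, 1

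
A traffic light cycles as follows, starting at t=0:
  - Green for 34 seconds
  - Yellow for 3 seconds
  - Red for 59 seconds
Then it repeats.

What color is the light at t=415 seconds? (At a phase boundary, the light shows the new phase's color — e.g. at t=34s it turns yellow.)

Cycle length = 34 + 3 + 59 = 96s
t = 415, phase_t = 415 mod 96 = 31
31 < 34 (green end) → GREEN

Answer: green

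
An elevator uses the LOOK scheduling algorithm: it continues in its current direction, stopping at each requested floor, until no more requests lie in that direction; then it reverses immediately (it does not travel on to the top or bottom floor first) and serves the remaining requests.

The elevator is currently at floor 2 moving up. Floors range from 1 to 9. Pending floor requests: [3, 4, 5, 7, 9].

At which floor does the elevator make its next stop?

Answer: 3

Derivation:
Current floor: 2, direction: up
Requests above: [3, 4, 5, 7, 9]
Requests below: []
Moving up and requests lie above → nearest above is min([3, 4, 5, 7, 9]) = 3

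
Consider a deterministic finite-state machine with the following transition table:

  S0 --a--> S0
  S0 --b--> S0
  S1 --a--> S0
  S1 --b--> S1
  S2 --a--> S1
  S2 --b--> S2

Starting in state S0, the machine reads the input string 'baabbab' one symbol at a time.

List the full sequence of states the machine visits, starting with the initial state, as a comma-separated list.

Start: S0
  read 'b': S0 --b--> S0
  read 'a': S0 --a--> S0
  read 'a': S0 --a--> S0
  read 'b': S0 --b--> S0
  read 'b': S0 --b--> S0
  read 'a': S0 --a--> S0
  read 'b': S0 --b--> S0

Answer: S0, S0, S0, S0, S0, S0, S0, S0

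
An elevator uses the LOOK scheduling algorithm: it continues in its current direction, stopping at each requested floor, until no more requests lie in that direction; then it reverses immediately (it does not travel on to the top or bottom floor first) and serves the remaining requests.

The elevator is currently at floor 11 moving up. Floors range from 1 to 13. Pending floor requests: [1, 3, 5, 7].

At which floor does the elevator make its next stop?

Current floor: 11, direction: up
Requests above: []
Requests below: [1, 3, 5, 7]
Moving up but no requests above → reverse; nearest below is max([1, 3, 5, 7]) = 7

Answer: 7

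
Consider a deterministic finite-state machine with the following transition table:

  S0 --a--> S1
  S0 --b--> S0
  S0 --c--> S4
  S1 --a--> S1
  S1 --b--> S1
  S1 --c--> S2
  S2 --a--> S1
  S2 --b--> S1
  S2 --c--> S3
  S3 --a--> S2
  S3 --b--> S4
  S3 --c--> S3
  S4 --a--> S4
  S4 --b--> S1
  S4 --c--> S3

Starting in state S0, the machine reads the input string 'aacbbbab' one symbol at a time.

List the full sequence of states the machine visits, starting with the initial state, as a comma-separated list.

Start: S0
  read 'a': S0 --a--> S1
  read 'a': S1 --a--> S1
  read 'c': S1 --c--> S2
  read 'b': S2 --b--> S1
  read 'b': S1 --b--> S1
  read 'b': S1 --b--> S1
  read 'a': S1 --a--> S1
  read 'b': S1 --b--> S1

Answer: S0, S1, S1, S2, S1, S1, S1, S1, S1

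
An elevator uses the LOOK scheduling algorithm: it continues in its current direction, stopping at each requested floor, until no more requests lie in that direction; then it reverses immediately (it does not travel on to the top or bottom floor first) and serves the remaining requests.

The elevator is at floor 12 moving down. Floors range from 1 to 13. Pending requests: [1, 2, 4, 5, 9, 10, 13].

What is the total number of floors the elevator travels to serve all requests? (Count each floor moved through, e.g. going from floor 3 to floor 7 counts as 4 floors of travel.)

Start at floor 12 moving down, LOOK stop order: [10, 9, 5, 4, 2, 1, 13]
  12 → 10: |10-12| = 2, total = 2
  10 → 9: |9-10| = 1, total = 3
  9 → 5: |5-9| = 4, total = 7
  5 → 4: |4-5| = 1, total = 8
  4 → 2: |2-4| = 2, total = 10
  2 → 1: |1-2| = 1, total = 11
  1 → 13: |13-1| = 12, total = 23

Answer: 23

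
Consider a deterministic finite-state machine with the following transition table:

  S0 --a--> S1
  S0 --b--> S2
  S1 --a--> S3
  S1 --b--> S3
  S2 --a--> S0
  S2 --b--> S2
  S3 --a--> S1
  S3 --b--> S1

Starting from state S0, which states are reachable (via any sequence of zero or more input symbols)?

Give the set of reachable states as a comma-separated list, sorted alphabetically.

Answer: S0, S1, S2, S3

Derivation:
BFS from S0:
  visit S0: S0--a-->S1 (new), S0--b-->S2 (new)
  visit S1: S1--a-->S3 (new), S1--b-->S3 (seen)
  visit S2: S2--a-->S0 (seen), S2--b-->S2 (seen)
  visit S3: S3--a-->S1 (seen), S3--b-->S1 (seen)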